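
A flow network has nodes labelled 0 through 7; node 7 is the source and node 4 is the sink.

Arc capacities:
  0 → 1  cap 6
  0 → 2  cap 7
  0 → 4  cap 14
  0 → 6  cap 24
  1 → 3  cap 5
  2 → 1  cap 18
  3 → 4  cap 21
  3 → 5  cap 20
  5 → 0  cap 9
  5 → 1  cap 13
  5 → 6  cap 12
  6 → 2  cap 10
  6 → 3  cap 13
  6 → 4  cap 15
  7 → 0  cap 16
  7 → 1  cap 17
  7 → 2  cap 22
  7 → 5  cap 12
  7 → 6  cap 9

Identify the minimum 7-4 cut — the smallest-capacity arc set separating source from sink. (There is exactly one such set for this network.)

Min-cut arcs: {(1,3), (7,0), (7,5), (7,6)} (total capacity 42)

augment #1: 7→0→4 push 14
augment #2: 7→6→4 push 9
augment #3: 7→0→6→4 push 2
augment #4: 7→1→3→4 push 5
augment #5: 7→5→6→4 push 4
augment #6: 7→5→6→3→4 push 8
max flow = 42; residual-reachable set from 7 gives S-side
cut edges (S→T): {(1,3), (7,0), (7,5), (7,6)} total cap 42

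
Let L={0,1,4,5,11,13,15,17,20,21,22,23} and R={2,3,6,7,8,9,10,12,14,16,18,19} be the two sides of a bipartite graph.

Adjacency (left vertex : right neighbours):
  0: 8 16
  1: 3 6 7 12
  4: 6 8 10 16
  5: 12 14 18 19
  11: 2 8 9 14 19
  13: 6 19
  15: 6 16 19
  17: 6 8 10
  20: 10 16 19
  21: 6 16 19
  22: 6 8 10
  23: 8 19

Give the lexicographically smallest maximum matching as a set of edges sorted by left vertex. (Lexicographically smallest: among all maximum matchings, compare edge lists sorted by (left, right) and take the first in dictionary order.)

|M| = 8 (so the lex-smallest maximum matching has 8 edges)
process left vertices in ascending order; for each, take the smallest-labelled available neighbour that still permits 8 edges overall, or leave it unmatched if none does
lex-smallest matching: {0-8, 1-3, 4-6, 5-12, 11-2, 13-19, 15-16, 17-10}

Lex-smallest maximum matching: {(0,8), (1,3), (4,6), (5,12), (11,2), (13,19), (15,16), (17,10)}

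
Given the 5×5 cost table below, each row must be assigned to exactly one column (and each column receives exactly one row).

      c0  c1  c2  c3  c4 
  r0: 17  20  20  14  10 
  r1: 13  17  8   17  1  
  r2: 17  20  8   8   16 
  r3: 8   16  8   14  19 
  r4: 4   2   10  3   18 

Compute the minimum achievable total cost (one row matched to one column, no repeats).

optimal assignment: row0→col3 (cost 14), row1→col4 (cost 1), row2→col2 (cost 8), row3→col0 (cost 8), row4→col1 (cost 2)
total = 14 + 1 + 8 + 8 + 2 = 33

Minimum assignment cost: 33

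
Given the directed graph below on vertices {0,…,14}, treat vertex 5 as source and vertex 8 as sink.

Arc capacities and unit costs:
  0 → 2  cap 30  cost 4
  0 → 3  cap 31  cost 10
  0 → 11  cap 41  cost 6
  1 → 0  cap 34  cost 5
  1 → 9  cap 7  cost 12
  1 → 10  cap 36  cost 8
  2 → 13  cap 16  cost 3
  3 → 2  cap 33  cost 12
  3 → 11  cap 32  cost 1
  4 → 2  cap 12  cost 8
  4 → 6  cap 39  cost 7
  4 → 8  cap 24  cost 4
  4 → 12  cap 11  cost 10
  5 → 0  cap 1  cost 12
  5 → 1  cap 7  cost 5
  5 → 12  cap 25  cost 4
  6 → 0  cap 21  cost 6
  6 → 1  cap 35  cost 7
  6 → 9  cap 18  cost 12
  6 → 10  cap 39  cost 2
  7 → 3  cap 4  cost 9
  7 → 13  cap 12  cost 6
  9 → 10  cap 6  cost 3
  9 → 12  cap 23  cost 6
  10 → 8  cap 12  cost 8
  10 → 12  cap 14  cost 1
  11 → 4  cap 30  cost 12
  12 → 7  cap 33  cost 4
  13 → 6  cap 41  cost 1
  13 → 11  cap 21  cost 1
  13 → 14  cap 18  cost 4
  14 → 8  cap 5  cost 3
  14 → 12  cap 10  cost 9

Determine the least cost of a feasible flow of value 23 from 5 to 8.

Minimum cost for 23 units: 575

shortest-cost path #1: 5→1→10→8 push 7 @ unit cost 21 (adds 147)
shortest-cost path #2: 5→12→7→13→14→8 push 5 @ unit cost 21 (adds 105)
shortest-cost path #3: 5→12→7→13→6→10→8 push 5 @ unit cost 25 (adds 125)
shortest-cost path #4: 5→12→7→13→11→4→8 push 2 @ unit cost 31 (adds 62)
shortest-cost path #5: 5→0→11→4→8 push 1 @ unit cost 34 (adds 34)
shortest-cost path #6: 5→12→7→3→11→4→8 push 3 @ unit cost 34 (adds 102)
total cost = 575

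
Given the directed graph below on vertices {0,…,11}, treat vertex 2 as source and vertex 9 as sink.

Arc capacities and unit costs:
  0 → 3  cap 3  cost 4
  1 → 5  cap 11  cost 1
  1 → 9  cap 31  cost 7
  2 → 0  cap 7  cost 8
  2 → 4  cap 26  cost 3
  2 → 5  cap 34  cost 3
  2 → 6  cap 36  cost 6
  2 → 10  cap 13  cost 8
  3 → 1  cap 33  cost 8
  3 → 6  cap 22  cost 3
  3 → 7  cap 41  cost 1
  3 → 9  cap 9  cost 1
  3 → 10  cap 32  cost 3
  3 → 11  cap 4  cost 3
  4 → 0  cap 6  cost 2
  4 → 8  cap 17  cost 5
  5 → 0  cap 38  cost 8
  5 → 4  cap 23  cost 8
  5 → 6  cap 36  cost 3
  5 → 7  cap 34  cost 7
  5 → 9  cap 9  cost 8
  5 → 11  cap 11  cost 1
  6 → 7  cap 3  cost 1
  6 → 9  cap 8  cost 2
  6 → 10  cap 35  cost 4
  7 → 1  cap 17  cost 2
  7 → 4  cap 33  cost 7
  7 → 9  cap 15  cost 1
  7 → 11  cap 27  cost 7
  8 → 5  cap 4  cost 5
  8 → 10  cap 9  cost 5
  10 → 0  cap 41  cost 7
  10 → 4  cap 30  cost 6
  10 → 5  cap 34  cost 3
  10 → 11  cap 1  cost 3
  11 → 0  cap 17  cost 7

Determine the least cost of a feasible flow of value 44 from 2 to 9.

shortest-cost path #1: 2→6→9 push 8 @ unit cost 8 (adds 64)
shortest-cost path #2: 2→6→7→9 push 3 @ unit cost 8 (adds 24)
shortest-cost path #3: 2→4→0→3→9 push 3 @ unit cost 10 (adds 30)
shortest-cost path #4: 2→5→9 push 9 @ unit cost 11 (adds 99)
shortest-cost path #5: 2→5→7→9 push 12 @ unit cost 11 (adds 132)
shortest-cost path #6: 2→5→7→1→9 push 9 @ unit cost 19 (adds 171)
total cost = 520

Minimum cost for 44 units: 520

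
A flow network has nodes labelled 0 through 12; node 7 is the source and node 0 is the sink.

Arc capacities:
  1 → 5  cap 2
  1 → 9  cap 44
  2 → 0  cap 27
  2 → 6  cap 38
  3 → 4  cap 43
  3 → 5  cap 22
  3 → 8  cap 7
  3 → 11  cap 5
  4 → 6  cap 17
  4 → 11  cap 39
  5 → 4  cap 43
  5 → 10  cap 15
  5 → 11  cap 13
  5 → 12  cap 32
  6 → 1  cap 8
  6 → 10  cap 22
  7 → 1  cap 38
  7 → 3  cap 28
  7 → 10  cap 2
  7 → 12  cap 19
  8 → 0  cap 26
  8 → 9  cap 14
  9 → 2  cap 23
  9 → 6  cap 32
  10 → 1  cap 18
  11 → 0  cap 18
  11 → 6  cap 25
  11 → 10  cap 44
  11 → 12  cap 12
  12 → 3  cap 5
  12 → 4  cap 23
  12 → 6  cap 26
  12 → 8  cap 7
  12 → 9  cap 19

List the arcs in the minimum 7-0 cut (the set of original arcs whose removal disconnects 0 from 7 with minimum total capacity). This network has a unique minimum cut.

augment #1: 7→3→8→0 push 7
augment #2: 7→3→11→0 push 5
augment #3: 7→12→8→0 push 7
augment #4: 7→1→5→11→0 push 2
augment #5: 7→1→9→2→0 push 23
augment #6: 7→3→4→11→0 push 11
max flow = 55; residual-reachable set from 7 gives S-side
cut edges (S→T): {(3,8), (9,2), (11,0), (12,8)} total cap 55

Min-cut arcs: {(3,8), (9,2), (11,0), (12,8)} (total capacity 55)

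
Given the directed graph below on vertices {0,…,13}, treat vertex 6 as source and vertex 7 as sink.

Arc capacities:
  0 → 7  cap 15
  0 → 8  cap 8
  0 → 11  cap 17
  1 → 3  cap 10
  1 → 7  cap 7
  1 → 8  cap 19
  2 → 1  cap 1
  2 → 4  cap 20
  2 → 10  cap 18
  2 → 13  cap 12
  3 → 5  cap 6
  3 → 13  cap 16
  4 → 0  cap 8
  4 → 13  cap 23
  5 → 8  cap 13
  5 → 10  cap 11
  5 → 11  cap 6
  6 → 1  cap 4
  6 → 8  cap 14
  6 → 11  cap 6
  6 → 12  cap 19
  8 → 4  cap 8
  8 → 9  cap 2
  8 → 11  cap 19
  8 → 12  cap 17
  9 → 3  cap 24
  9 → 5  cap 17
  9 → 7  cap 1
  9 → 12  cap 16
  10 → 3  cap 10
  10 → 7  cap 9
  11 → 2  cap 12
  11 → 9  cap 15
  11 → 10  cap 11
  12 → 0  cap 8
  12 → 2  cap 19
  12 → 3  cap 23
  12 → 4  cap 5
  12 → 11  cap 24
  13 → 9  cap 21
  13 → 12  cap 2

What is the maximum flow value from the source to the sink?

Maximum flow value: 30

augment #1: 6→1→7 bottleneck 4, total now 4
augment #2: 6→8→9→7 bottleneck 1, total now 5
augment #3: 6→11→10→7 bottleneck 6, total now 11
augment #4: 6→12→0→7 bottleneck 8, total now 19
augment #5: 6→8→4→0→7 bottleneck 7, total now 26
augment #6: 6→8→11→10→7 bottleneck 3, total now 29
augment #7: 6→12→2→1→7 bottleneck 1, total now 30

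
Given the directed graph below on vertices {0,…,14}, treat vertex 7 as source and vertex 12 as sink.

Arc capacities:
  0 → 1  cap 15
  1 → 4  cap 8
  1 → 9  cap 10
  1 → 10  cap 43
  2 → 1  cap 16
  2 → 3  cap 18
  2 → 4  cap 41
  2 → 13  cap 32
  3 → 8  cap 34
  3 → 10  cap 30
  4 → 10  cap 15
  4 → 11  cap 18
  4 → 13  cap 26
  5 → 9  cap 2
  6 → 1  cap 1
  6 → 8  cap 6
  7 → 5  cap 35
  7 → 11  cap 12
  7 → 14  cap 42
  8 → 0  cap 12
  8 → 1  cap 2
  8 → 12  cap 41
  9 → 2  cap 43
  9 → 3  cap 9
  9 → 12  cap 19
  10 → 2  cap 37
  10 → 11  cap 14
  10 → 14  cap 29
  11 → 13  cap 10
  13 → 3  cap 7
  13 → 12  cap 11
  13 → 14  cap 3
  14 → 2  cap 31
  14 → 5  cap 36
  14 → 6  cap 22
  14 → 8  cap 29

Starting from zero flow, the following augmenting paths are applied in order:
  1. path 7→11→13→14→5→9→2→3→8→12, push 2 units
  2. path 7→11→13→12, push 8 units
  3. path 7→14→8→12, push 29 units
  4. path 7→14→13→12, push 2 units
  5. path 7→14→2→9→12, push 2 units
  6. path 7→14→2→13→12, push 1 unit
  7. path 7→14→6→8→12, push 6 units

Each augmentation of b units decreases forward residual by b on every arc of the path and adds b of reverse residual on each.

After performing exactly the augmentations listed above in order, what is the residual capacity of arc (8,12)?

after path 1 (7→11→13→14→5→9→2→3→8→12, push 2): res(8,12)=39
after path 2 (7→11→13→12, push 8): res(8,12)=39
after path 3 (7→14→8→12, push 29): res(8,12)=10
after path 4 (7→14→13→12, push 2): res(8,12)=10
after path 5 (7→14→2→9→12, push 2): res(8,12)=10
after path 6 (7→14→2→13→12, push 1): res(8,12)=10
after path 7 (7→14→6→8→12, push 6): res(8,12)=4

Residual capacity of (8,12): 4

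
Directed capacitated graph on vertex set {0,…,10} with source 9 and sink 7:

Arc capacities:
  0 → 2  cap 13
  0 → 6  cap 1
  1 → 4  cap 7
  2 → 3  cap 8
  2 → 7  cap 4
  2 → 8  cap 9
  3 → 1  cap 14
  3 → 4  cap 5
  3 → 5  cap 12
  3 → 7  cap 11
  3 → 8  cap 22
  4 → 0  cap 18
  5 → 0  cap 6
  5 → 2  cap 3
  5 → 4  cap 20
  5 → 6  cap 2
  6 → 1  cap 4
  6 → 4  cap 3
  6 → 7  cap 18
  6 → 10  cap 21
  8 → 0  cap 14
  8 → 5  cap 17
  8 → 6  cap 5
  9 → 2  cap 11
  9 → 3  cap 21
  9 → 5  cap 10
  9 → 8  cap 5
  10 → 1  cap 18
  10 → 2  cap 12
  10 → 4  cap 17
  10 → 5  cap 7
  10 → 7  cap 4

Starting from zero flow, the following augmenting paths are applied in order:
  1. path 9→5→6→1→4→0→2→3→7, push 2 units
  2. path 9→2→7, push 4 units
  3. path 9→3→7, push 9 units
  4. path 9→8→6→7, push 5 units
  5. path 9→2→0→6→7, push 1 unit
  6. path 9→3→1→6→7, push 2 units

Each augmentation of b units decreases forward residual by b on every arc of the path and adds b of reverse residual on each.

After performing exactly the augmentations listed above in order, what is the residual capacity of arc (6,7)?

Residual capacity of (6,7): 10

after path 1 (9→5→6→1→4→0→2→3→7, push 2): res(6,7)=18
after path 2 (9→2→7, push 4): res(6,7)=18
after path 3 (9→3→7, push 9): res(6,7)=18
after path 4 (9→8→6→7, push 5): res(6,7)=13
after path 5 (9→2→0→6→7, push 1): res(6,7)=12
after path 6 (9→3→1→6→7, push 2): res(6,7)=10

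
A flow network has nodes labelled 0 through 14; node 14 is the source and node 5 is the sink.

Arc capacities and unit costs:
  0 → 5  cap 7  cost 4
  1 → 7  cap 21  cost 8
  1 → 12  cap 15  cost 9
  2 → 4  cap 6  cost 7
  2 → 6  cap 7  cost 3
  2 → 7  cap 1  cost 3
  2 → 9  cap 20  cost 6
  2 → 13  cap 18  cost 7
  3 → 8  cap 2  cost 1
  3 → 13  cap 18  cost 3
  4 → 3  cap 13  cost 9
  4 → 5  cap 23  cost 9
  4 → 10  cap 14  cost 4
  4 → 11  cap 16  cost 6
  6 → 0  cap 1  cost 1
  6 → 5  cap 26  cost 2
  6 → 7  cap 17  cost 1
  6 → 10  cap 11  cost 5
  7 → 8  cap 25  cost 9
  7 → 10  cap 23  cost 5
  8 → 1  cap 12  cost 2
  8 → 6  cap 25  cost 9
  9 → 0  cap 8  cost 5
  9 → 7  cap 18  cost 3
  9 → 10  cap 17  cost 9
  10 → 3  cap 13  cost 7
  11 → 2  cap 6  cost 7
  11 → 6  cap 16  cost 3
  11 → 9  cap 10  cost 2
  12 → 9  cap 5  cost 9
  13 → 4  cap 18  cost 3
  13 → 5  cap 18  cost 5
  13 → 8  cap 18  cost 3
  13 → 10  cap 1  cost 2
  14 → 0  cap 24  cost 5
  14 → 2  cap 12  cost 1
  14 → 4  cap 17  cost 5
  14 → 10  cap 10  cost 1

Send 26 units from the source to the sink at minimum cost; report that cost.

shortest-cost path #1: 14→2→6→5 push 7 @ unit cost 6 (adds 42)
shortest-cost path #2: 14→0→5 push 7 @ unit cost 9 (adds 63)
shortest-cost path #3: 14→2→13→5 push 5 @ unit cost 13 (adds 65)
shortest-cost path #4: 14→4→5 push 7 @ unit cost 14 (adds 98)
total cost = 268

Minimum cost for 26 units: 268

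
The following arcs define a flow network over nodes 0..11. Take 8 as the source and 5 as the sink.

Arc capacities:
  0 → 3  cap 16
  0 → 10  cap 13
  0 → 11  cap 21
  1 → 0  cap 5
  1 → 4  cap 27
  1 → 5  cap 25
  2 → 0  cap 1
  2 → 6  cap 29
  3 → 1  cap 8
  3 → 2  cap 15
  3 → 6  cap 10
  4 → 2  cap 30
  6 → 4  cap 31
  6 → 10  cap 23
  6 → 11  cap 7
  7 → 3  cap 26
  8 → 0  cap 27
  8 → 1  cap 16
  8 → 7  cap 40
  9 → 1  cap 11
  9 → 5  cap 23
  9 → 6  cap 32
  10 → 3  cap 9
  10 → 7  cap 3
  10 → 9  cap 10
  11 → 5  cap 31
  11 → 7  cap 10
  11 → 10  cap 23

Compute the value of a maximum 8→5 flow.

Maximum flow value: 62

augment #1: 8→1→5 bottleneck 16, total now 16
augment #2: 8→0→11→5 bottleneck 21, total now 37
augment #3: 8→0→3→1→5 bottleneck 6, total now 43
augment #4: 8→7→3→1→5 bottleneck 2, total now 45
augment #5: 8→7→3→6→11→5 bottleneck 7, total now 52
augment #6: 8→7→3→0→10→9→5 bottleneck 6, total now 58
augment #7: 8→7→3→6→10→9→5 bottleneck 3, total now 61
augment #8: 8→7→3→2→0→10→9→5 bottleneck 1, total now 62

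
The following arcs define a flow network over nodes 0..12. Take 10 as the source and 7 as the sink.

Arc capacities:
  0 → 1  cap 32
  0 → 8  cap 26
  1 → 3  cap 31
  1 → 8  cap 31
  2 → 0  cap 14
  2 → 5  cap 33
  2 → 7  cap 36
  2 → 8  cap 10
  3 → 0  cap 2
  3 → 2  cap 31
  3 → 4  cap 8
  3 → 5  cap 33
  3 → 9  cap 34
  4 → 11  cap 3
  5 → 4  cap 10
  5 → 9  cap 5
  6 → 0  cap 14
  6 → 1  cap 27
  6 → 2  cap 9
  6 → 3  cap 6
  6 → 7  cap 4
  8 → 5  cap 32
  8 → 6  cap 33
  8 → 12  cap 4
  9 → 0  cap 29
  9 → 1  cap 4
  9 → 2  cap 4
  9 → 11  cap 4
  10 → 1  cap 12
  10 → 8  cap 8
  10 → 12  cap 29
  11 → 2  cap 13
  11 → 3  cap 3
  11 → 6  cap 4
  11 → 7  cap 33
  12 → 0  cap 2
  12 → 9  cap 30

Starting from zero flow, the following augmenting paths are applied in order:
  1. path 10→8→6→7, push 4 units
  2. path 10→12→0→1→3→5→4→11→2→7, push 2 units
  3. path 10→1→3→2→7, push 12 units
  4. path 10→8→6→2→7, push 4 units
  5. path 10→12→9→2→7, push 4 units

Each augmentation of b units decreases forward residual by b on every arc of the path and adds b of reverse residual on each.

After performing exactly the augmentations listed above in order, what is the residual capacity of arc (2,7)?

Residual capacity of (2,7): 14

after path 1 (10→8→6→7, push 4): res(2,7)=36
after path 2 (10→12→0→1→3→5→4→11→2→7, push 2): res(2,7)=34
after path 3 (10→1→3→2→7, push 12): res(2,7)=22
after path 4 (10→8→6→2→7, push 4): res(2,7)=18
after path 5 (10→12→9→2→7, push 4): res(2,7)=14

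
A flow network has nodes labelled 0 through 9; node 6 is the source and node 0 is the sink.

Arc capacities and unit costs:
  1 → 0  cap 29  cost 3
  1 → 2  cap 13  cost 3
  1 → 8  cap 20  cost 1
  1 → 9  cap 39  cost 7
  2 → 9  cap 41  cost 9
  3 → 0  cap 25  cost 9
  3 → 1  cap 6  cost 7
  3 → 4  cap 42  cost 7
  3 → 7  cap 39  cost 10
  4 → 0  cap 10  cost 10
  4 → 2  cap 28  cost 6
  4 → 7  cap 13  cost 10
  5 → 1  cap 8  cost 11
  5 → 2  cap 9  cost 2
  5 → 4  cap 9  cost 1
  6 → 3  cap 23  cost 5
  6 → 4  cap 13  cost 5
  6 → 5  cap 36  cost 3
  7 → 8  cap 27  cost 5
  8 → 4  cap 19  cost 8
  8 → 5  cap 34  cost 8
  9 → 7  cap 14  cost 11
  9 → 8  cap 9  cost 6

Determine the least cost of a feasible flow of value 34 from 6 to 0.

shortest-cost path #1: 6→3→0 push 23 @ unit cost 14 (adds 322)
shortest-cost path #2: 6→5→4→0 push 9 @ unit cost 14 (adds 126)
shortest-cost path #3: 6→4→0 push 1 @ unit cost 15 (adds 15)
shortest-cost path #4: 6→5→1→0 push 1 @ unit cost 17 (adds 17)
total cost = 480

Minimum cost for 34 units: 480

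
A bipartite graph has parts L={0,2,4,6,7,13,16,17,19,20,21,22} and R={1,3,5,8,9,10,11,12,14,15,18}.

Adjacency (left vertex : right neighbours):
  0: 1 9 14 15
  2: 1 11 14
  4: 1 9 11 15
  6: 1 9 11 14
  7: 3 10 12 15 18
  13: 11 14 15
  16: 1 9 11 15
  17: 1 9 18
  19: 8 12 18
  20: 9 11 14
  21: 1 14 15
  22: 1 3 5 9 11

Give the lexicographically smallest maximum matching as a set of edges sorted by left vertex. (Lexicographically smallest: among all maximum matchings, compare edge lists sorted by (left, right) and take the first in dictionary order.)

|M| = 9 (so the lex-smallest maximum matching has 9 edges)
process left vertices in ascending order; for each, take the smallest-labelled available neighbour that still permits 9 edges overall, or leave it unmatched if none does
lex-smallest matching: {0-1, 2-11, 4-9, 6-14, 7-3, 13-15, 17-18, 19-8, 22-5}

Lex-smallest maximum matching: {(0,1), (2,11), (4,9), (6,14), (7,3), (13,15), (17,18), (19,8), (22,5)}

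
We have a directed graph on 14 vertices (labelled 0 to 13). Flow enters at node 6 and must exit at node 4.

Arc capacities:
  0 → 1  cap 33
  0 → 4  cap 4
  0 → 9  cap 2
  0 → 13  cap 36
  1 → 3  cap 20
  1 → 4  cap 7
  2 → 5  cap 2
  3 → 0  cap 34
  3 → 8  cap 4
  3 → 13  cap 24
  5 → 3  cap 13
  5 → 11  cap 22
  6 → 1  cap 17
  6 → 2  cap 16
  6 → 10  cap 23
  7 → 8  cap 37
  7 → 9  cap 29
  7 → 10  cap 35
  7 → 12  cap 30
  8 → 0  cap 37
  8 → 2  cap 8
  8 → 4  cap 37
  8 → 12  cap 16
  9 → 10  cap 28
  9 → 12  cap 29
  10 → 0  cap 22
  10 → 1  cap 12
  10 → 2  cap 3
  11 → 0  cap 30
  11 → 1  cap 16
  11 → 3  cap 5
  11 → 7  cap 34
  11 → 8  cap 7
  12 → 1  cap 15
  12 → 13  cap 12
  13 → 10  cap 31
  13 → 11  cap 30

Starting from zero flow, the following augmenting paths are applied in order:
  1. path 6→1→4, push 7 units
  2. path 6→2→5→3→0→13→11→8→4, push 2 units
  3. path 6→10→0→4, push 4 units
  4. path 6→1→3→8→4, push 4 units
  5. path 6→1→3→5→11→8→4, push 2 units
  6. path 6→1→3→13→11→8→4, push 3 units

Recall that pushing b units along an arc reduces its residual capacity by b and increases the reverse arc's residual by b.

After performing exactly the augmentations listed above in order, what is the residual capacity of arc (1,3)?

Residual capacity of (1,3): 11

after path 1 (6→1→4, push 7): res(1,3)=20
after path 2 (6→2→5→3→0→13→11→8→4, push 2): res(1,3)=20
after path 3 (6→10→0→4, push 4): res(1,3)=20
after path 4 (6→1→3→8→4, push 4): res(1,3)=16
after path 5 (6→1→3→5→11→8→4, push 2): res(1,3)=14
after path 6 (6→1→3→13→11→8→4, push 3): res(1,3)=11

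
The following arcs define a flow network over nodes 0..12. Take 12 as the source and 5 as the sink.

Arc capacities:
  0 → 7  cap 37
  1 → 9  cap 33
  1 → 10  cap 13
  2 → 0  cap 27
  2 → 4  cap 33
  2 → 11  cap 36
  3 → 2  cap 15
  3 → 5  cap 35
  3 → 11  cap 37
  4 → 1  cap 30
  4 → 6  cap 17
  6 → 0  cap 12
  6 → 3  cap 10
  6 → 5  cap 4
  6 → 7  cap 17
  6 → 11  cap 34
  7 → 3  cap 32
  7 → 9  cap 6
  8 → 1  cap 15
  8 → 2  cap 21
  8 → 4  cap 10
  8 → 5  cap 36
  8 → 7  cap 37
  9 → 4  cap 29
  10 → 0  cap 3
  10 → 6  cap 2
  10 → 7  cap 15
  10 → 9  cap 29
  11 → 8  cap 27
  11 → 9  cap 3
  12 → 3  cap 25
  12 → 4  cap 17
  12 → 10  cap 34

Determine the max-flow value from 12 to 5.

augment #1: 12→3→5 bottleneck 25, total now 25
augment #2: 12→4→6→5 bottleneck 4, total now 29
augment #3: 12→4→6→3→5 bottleneck 10, total now 39
augment #4: 12→4→6→11→8→5 bottleneck 3, total now 42
augment #5: 12→10→6→11→8→5 bottleneck 2, total now 44
augment #6: 12→10→7→3→11→8→5 bottleneck 15, total now 59
augment #7: 12→10→0→7→3→11→8→5 bottleneck 3, total now 62

Maximum flow value: 62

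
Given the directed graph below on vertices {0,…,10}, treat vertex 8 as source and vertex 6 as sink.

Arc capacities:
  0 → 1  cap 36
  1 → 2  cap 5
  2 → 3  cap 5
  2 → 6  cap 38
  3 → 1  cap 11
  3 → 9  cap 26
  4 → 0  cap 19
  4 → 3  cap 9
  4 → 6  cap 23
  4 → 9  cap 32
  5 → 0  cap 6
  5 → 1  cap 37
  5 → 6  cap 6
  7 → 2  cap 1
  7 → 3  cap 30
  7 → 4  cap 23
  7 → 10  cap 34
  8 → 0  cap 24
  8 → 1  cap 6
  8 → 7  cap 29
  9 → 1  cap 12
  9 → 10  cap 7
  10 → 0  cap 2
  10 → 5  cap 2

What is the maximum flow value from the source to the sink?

Maximum flow value: 31

augment #1: 8→1→2→6 bottleneck 5, total now 5
augment #2: 8→7→2→6 bottleneck 1, total now 6
augment #3: 8→7→4→6 bottleneck 23, total now 29
augment #4: 8→7→10→5→6 bottleneck 2, total now 31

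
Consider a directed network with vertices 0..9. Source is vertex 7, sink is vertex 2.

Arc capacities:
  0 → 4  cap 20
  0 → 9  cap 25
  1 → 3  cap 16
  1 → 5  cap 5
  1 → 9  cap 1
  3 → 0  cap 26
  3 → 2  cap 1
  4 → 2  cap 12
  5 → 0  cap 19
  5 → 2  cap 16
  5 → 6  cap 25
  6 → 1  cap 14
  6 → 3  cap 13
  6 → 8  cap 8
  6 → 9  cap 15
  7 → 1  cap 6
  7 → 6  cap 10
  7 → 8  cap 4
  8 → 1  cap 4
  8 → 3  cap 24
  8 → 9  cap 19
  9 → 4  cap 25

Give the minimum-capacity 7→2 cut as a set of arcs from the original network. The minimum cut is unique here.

augment #1: 7→1→3→2 push 1
augment #2: 7→1→5→2 push 5
augment #3: 7→6→9→4→2 push 10
augment #4: 7→8→9→4→2 push 2
max flow = 18; residual-reachable set from 7 gives S-side
cut edges (S→T): {(1,5), (3,2), (4,2)} total cap 18

Min-cut arcs: {(1,5), (3,2), (4,2)} (total capacity 18)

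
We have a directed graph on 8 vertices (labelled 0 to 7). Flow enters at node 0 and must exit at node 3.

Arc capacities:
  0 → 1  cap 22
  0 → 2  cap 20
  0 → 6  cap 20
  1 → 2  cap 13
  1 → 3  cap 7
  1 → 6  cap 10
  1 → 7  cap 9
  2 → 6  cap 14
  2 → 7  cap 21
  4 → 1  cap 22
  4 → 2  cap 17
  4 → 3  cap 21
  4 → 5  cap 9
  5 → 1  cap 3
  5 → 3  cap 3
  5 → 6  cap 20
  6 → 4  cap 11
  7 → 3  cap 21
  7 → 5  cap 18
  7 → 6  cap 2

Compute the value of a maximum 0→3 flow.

augment #1: 0→1→3 bottleneck 7, total now 7
augment #2: 0→1→7→3 bottleneck 9, total now 16
augment #3: 0→2→7→3 bottleneck 12, total now 28
augment #4: 0→6→4→3 bottleneck 11, total now 39
augment #5: 0→2→7→5→3 bottleneck 3, total now 42

Maximum flow value: 42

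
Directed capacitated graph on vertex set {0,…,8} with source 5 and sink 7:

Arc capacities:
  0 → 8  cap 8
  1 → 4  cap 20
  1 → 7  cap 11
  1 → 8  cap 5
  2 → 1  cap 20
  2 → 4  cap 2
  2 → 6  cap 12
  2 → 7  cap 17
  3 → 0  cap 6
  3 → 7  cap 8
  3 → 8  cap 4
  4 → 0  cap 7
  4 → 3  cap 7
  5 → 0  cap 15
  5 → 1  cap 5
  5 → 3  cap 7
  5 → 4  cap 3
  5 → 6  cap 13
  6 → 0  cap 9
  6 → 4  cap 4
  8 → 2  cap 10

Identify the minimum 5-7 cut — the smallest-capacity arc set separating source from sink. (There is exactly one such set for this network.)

augment #1: 5→1→7 push 5
augment #2: 5→3→7 push 7
augment #3: 5→4→3→7 push 1
augment #4: 5→0→8→2→7 push 8
augment #5: 5→4→3→8→2→7 push 2
max flow = 23; residual-reachable set from 5 gives S-side
cut edges (S→T): {(3,7), (5,1), (8,2)} total cap 23

Min-cut arcs: {(3,7), (5,1), (8,2)} (total capacity 23)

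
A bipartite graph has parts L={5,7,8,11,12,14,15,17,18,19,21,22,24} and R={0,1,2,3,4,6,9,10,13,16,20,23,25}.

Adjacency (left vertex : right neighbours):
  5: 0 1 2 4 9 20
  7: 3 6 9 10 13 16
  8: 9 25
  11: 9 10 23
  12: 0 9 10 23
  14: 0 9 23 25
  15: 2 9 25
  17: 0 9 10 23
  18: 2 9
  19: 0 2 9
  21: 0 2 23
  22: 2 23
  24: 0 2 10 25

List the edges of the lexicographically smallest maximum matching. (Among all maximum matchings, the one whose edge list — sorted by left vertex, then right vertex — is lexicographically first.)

Lex-smallest maximum matching: {(5,1), (7,3), (8,9), (11,10), (12,0), (14,23), (15,2), (24,25)}

|M| = 8 (so the lex-smallest maximum matching has 8 edges)
process left vertices in ascending order; for each, take the smallest-labelled available neighbour that still permits 8 edges overall, or leave it unmatched if none does
lex-smallest matching: {5-1, 7-3, 8-9, 11-10, 12-0, 14-23, 15-2, 24-25}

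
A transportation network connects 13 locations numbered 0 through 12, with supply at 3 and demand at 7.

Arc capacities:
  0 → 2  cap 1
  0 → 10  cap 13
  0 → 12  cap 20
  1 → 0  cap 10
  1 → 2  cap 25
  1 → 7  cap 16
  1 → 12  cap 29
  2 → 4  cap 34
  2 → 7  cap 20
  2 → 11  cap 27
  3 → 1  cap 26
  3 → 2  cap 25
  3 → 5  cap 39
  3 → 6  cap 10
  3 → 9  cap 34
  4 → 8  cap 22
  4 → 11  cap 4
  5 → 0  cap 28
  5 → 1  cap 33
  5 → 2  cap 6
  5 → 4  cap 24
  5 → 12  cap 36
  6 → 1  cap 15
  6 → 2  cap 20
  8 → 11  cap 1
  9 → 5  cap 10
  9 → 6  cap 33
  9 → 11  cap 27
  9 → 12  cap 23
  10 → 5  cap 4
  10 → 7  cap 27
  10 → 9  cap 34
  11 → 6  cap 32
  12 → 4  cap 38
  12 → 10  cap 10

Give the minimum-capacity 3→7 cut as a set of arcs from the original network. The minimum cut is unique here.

Min-cut arcs: {(0,10), (1,7), (2,7), (12,10)} (total capacity 59)

augment #1: 3→1→7 push 16
augment #2: 3→2→7 push 20
augment #3: 3→1→0→10→7 push 10
augment #4: 3→5→0→10→7 push 3
augment #5: 3→5→12→10→7 push 10
max flow = 59; residual-reachable set from 3 gives S-side
cut edges (S→T): {(0,10), (1,7), (2,7), (12,10)} total cap 59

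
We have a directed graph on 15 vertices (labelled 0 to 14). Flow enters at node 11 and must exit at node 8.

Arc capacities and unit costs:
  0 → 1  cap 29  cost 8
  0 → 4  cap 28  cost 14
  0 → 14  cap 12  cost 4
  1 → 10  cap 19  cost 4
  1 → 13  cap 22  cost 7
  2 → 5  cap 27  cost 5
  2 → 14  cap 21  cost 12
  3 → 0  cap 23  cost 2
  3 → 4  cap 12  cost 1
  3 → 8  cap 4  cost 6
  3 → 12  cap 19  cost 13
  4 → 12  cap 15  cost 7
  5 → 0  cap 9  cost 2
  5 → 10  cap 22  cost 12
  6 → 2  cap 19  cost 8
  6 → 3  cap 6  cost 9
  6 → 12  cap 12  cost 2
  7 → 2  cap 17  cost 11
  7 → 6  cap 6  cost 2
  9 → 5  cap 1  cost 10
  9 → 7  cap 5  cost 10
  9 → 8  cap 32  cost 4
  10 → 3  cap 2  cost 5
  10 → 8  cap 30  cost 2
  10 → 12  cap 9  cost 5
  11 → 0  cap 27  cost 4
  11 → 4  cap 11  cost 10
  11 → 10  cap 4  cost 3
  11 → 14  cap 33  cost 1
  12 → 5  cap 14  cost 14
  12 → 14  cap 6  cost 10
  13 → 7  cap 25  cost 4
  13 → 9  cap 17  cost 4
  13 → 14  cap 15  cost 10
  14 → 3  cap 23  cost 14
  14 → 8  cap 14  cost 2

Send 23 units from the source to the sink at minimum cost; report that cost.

shortest-cost path #1: 11→14→8 push 14 @ unit cost 3 (adds 42)
shortest-cost path #2: 11→10→8 push 4 @ unit cost 5 (adds 20)
shortest-cost path #3: 11→0→1→10→8 push 5 @ unit cost 18 (adds 90)
total cost = 152

Minimum cost for 23 units: 152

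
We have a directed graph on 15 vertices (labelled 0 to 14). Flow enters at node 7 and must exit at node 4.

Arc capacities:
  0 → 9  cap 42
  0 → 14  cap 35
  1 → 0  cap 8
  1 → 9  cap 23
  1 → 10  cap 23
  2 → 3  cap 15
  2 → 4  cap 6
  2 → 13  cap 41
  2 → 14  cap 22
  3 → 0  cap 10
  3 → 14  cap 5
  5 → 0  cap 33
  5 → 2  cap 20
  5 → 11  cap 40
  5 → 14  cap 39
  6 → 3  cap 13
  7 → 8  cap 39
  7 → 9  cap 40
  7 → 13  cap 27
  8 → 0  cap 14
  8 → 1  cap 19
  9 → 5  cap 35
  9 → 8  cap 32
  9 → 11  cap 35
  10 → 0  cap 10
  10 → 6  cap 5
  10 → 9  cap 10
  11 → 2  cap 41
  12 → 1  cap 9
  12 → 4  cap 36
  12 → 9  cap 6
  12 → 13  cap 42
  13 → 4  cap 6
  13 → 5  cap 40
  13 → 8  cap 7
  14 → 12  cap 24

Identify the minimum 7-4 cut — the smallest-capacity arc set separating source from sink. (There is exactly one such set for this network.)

augment #1: 7→13→4 push 6
augment #2: 7→9→5→2→4 push 6
augment #3: 7→8→0→14→12→4 push 14
augment #4: 7→9→5→14→12→4 push 10
max flow = 36; residual-reachable set from 7 gives S-side
cut edges (S→T): {(2,4), (13,4), (14,12)} total cap 36

Min-cut arcs: {(2,4), (13,4), (14,12)} (total capacity 36)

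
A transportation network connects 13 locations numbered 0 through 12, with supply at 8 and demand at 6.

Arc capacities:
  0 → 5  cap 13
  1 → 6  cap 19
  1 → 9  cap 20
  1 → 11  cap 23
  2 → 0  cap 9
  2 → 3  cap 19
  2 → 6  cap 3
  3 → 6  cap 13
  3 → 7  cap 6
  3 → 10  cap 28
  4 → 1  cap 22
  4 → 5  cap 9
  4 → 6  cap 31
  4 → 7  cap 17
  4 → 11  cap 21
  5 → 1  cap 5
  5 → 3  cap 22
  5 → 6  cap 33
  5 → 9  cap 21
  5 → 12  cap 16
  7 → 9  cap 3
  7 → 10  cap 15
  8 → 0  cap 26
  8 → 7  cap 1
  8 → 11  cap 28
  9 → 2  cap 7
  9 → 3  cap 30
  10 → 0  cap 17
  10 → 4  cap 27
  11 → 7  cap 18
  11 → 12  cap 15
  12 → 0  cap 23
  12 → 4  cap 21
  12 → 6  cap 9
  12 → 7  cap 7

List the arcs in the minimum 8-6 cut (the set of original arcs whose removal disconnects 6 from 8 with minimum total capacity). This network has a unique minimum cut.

Min-cut arcs: {(0,5), (8,7), (8,11)} (total capacity 42)

augment #1: 8→0→5→6 push 13
augment #2: 8→11→12→6 push 9
augment #3: 8→7→9→2→6 push 1
augment #4: 8→11→12→4→6 push 6
augment #5: 8→11→7→9→2→6 push 2
augment #6: 8→11→7→10→4→6 push 11
max flow = 42; residual-reachable set from 8 gives S-side
cut edges (S→T): {(0,5), (8,7), (8,11)} total cap 42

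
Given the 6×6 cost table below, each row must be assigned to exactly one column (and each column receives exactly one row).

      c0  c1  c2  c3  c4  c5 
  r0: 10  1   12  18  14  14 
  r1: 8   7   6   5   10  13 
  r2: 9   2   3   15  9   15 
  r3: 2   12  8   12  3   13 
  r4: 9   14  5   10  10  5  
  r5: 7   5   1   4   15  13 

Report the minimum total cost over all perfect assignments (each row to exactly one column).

Minimum assignment cost: 23

optimal assignment: row0→col1 (cost 1), row1→col3 (cost 5), row2→col4 (cost 9), row3→col0 (cost 2), row4→col5 (cost 5), row5→col2 (cost 1)
total = 1 + 5 + 9 + 2 + 5 + 1 = 23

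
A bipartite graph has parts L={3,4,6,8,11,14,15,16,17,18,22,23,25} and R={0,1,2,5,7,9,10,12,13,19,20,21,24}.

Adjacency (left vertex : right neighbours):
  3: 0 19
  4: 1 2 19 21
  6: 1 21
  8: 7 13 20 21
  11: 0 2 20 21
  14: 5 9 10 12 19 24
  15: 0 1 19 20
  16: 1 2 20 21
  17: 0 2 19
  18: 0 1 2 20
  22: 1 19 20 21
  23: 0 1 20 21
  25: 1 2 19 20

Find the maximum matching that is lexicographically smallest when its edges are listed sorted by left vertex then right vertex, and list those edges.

Lex-smallest maximum matching: {(3,0), (4,1), (6,21), (8,7), (11,2), (14,5), (15,19), (16,20)}

|M| = 8 (so the lex-smallest maximum matching has 8 edges)
process left vertices in ascending order; for each, take the smallest-labelled available neighbour that still permits 8 edges overall, or leave it unmatched if none does
lex-smallest matching: {3-0, 4-1, 6-21, 8-7, 11-2, 14-5, 15-19, 16-20}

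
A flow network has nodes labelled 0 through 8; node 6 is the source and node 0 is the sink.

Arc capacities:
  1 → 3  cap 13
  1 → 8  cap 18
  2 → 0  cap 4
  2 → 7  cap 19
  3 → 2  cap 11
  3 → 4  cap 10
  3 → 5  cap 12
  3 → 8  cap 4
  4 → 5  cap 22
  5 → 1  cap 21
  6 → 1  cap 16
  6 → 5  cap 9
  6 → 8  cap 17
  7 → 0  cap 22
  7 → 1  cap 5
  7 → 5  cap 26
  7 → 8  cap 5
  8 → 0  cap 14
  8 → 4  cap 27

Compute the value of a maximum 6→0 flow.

Maximum flow value: 25

augment #1: 6→8→0 bottleneck 14, total now 14
augment #2: 6→1→3→2→0 bottleneck 4, total now 18
augment #3: 6→1→3→2→7→0 bottleneck 7, total now 25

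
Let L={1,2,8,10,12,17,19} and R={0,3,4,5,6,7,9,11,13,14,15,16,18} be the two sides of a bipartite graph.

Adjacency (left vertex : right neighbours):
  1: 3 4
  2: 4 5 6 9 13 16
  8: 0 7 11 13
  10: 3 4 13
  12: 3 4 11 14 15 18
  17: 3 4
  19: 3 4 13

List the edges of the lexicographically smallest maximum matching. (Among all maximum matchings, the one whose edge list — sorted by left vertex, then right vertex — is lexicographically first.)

Lex-smallest maximum matching: {(1,3), (2,5), (8,0), (10,4), (12,11), (19,13)}

|M| = 6 (so the lex-smallest maximum matching has 6 edges)
process left vertices in ascending order; for each, take the smallest-labelled available neighbour that still permits 6 edges overall, or leave it unmatched if none does
lex-smallest matching: {1-3, 2-5, 8-0, 10-4, 12-11, 19-13}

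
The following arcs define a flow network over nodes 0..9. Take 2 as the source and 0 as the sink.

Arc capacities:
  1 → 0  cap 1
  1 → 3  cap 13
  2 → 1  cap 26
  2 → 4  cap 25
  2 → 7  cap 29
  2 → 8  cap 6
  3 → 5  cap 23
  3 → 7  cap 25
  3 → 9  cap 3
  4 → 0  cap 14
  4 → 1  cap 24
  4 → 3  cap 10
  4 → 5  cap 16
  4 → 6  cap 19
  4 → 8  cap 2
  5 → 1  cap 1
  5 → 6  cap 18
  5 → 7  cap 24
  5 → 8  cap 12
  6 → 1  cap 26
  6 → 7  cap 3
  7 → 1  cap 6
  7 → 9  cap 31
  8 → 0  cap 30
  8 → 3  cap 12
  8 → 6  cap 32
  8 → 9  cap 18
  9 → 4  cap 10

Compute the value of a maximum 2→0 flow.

augment #1: 2→1→0 bottleneck 1, total now 1
augment #2: 2→4→0 bottleneck 14, total now 15
augment #3: 2→8→0 bottleneck 6, total now 21
augment #4: 2→4→8→0 bottleneck 2, total now 23
augment #5: 2→4→5→8→0 bottleneck 9, total now 32
augment #6: 2→1→3→5→8→0 bottleneck 3, total now 35

Maximum flow value: 35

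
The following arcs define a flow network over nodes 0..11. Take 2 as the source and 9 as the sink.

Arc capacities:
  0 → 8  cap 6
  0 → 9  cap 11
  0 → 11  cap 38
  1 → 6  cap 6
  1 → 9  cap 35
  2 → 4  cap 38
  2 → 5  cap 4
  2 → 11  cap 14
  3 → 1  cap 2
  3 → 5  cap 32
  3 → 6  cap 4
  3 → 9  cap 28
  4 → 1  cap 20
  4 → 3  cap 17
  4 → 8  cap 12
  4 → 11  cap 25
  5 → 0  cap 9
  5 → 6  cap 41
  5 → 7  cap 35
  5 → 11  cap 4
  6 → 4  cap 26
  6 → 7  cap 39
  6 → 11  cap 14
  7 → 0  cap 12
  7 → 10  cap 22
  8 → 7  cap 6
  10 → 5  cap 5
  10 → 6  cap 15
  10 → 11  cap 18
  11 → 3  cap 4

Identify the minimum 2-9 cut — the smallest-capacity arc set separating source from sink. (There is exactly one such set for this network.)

augment #1: 2→4→1→9 push 20
augment #2: 2→4→3→9 push 17
augment #3: 2→5→0→9 push 4
augment #4: 2→11→3→9 push 4
augment #5: 2→4→8→7→0→9 push 1
max flow = 46; residual-reachable set from 2 gives S-side
cut edges (S→T): {(2,4), (2,5), (11,3)} total cap 46

Min-cut arcs: {(2,4), (2,5), (11,3)} (total capacity 46)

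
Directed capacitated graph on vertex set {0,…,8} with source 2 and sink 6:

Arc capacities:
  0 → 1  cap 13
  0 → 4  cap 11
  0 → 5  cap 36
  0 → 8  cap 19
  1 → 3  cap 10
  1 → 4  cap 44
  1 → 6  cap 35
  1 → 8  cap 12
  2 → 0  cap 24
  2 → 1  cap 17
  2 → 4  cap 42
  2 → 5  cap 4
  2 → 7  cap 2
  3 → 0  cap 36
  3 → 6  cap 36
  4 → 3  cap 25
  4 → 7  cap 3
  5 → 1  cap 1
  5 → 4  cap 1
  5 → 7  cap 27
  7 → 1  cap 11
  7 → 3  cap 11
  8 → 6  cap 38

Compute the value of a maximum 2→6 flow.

augment #1: 2→1→6 bottleneck 17, total now 17
augment #2: 2→0→1→6 bottleneck 13, total now 30
augment #3: 2→0→8→6 bottleneck 11, total now 41
augment #4: 2→4→3→6 bottleneck 25, total now 66
augment #5: 2→5→1→6 bottleneck 1, total now 67
augment #6: 2→7→1→6 bottleneck 2, total now 69
augment #7: 2→4→7→1→6 bottleneck 2, total now 71
augment #8: 2→4→7→3→6 bottleneck 1, total now 72
augment #9: 2→5→7→3→6 bottleneck 3, total now 75

Maximum flow value: 75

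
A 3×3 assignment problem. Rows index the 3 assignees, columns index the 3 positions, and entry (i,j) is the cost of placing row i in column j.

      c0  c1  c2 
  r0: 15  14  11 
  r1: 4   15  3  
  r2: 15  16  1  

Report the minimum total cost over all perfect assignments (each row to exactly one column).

optimal assignment: row0→col1 (cost 14), row1→col0 (cost 4), row2→col2 (cost 1)
total = 14 + 4 + 1 = 19

Minimum assignment cost: 19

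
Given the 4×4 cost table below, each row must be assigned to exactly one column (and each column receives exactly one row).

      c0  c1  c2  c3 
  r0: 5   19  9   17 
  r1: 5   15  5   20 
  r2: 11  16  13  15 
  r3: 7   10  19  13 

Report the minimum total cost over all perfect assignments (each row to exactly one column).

Minimum assignment cost: 35

optimal assignment: row0→col0 (cost 5), row1→col2 (cost 5), row2→col3 (cost 15), row3→col1 (cost 10)
total = 5 + 5 + 15 + 10 = 35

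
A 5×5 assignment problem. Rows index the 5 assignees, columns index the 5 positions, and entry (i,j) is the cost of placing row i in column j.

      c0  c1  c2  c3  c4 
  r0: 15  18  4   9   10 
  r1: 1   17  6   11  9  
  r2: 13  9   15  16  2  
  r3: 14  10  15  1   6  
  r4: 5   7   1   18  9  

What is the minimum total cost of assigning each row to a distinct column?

optimal assignment: row0→col2 (cost 4), row1→col0 (cost 1), row2→col4 (cost 2), row3→col3 (cost 1), row4→col1 (cost 7)
total = 4 + 1 + 2 + 1 + 7 = 15

Minimum assignment cost: 15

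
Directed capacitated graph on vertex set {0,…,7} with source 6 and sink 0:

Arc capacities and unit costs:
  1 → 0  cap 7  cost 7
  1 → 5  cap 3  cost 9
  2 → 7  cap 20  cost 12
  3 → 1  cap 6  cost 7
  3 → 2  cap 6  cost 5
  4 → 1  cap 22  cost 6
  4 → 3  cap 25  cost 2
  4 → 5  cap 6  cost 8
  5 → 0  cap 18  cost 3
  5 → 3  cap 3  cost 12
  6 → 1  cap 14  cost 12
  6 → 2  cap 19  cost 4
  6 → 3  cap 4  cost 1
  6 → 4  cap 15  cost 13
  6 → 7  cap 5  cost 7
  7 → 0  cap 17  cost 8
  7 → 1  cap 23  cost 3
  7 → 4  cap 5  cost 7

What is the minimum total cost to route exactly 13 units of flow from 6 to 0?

Minimum cost for 13 units: 216

shortest-cost path #1: 6→7→0 push 5 @ unit cost 15 (adds 75)
shortest-cost path #2: 6→3→1→0 push 4 @ unit cost 15 (adds 60)
shortest-cost path #3: 6→1→0 push 3 @ unit cost 19 (adds 57)
shortest-cost path #4: 6→1→5→0 push 1 @ unit cost 24 (adds 24)
total cost = 216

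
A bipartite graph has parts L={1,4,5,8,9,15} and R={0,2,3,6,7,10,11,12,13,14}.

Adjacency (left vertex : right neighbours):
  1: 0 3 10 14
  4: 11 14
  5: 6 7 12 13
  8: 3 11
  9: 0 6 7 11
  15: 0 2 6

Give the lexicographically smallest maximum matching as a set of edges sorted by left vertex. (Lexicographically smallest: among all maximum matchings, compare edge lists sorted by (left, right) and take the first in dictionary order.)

Lex-smallest maximum matching: {(1,0), (4,11), (5,6), (8,3), (9,7), (15,2)}

|M| = 6 (so the lex-smallest maximum matching has 6 edges)
process left vertices in ascending order; for each, take the smallest-labelled available neighbour that still permits 6 edges overall, or leave it unmatched if none does
lex-smallest matching: {1-0, 4-11, 5-6, 8-3, 9-7, 15-2}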